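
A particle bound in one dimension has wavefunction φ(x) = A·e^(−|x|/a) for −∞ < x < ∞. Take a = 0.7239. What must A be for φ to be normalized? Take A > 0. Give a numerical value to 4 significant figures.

A ≈ 1.175

The normalization condition is ∫|φ|² dx = 1 from −∞ to ∞.
∫|φ|² dx = A²·(a).
Hence A² = 1/[a].
Plugging in a = 0.7239 yields A = 1.1753.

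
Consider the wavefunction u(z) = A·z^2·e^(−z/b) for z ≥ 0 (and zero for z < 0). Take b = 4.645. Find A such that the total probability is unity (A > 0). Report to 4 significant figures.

The normalization condition is ∫|u|² dz = 1 from 0 to ∞.
Carrying out the integral gives A² · 3·b^5/4.
Hence A² = 1/[3·b^5/4].
With b = 4.645: A² = 0.00061661 and A = 0.024832.

A ≈ 0.02483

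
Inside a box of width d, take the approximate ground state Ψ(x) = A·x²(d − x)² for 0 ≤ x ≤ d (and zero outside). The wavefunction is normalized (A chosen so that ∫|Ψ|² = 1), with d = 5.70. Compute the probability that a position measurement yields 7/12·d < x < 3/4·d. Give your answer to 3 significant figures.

P ≈ 0.253

The probability is P = ∫ |Ψ|² dx over [7/12·d, 3/4·d].
With A² fixed by ∫|Ψ|² = 1, i.e. A² = (d^9/630)^(−1), substitute and integrate.
Let u = x/d; then A² and the length scale cancel, so P = ∫_{7/12}^{3/4} u^4·(1 - u)^4 du ÷ ∫_{0}^{1} u^4·(1 - u)^4 du.
Using ∫ u^4·(1 - u)^4 du = u^5·(70·u^4 - 315·u^3 + 540·u^2 - 420·u + 126)/630, the numerator is ≈ 0.00040223 and the denominator is 1/630.
The result is P = 0.2534.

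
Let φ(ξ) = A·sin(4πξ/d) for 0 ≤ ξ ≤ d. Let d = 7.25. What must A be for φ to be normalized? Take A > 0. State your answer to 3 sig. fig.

Require ∫ |φ|² dξ = 1 over the whole domain.
With ∫₀^d sin²(nπξ/d) dξ = d/2, carrying out the integral gives A² · d/2.
Hence A² = 1/[d/2].
Plugging in d = 7.25 yields A = 0.5252.

A ≈ 0.525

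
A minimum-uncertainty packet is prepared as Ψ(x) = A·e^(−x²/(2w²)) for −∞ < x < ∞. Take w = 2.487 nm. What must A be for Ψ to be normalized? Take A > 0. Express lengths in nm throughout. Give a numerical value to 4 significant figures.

A ≈ 0.4763 nm^(-1/2)

Require ∫ |Ψ|² dx = 1 over the whole domain.
Using the Gaussian integral ∫_{−∞}^{∞} e^(−αx²) dx = √(π/α), the integral (without the A² prefactor) comes out to √(π)·w.
Setting this equal to 1 gives A² = 1/(√(π)·w).
Plugging in w = 2.487 yields A = 0.47629.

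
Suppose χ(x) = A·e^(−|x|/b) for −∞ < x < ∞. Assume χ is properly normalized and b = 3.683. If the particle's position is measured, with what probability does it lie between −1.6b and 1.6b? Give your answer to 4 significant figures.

P ≈ 0.9592

The probability is P = ∫ |χ|² dx over [−1.6b, 1.6b].
Since A² = 1/(b), this is the region integral divided by the full normalization integral.
Both integrals are even about x = 0, so only the x ≥ 0 halves are needed (the factors of 2 cancel). In terms of u = x/b (A² and the length scale cancel between numerator and denominator), P = [∫_{0}^{1.6} e^(-2·u) du] / [∫_{0}^{∞} e^(-2·u) du].
An antiderivative of e^(-2·u) is -e^(-2·u)/2; evaluating from 0 to 1.6 gives 1/2 - e^(-16/5)/2, while the full integral is 1/2.
Evaluating gives P = 0.95924.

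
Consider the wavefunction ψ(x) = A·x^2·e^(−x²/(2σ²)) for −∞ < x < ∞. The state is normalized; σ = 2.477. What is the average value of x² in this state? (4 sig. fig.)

⟨x^2⟩ ≈ 15.34

By definition ⟨x²⟩ = ∫ x^2 |ψ(x)|² dx.
Since the A² factors cancel between numerator and denominator, ⟨x²⟩ = 5·σ^2/2.
With σ = 2.477, ⟨x^2⟩ = 15.339.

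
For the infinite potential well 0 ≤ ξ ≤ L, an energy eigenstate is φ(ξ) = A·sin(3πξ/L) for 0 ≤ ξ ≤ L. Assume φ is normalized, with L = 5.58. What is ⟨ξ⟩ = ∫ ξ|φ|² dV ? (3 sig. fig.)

⟨ξ⟩ = ∫ ξ |φ|² dξ over the full domain.
Evaluating both integrals, ⟨ξ⟩ = L/2.
Putting L = 5.58 gives 2.790.

⟨ξ⟩ ≈ 2.79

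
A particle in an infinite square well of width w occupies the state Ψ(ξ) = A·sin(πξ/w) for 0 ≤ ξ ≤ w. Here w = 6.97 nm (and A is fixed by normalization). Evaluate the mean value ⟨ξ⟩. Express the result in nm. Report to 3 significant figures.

By definition ⟨ξ⟩ = ∫ ξ |Ψ(ξ)|² dξ.
Using sin²θ = (1 − cos 2θ)/2, since the A² factors cancel between numerator and denominator, ⟨ξ⟩ = w/2.
With w = 6.97, ⟨ξ⟩ = 3.485.

⟨ξ⟩ ≈ 3.49 nm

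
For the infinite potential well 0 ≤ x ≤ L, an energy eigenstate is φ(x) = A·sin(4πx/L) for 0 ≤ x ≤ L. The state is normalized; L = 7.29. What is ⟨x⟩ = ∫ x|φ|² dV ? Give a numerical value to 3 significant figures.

⟨x⟩ ≈ 3.65

⟨x⟩ = ∫ x |φ|² dx over the full domain.
With ∫₀^L sin²(nπx/L) dx = L/2, since the A² factors cancel between numerator and denominator, ⟨x⟩ = L/2.
With L = 7.29, ⟨x⟩ = 3.645.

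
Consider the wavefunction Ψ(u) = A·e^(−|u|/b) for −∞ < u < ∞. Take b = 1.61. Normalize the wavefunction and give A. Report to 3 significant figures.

A ≈ 0.788

Require ∫ |Ψ|² du = 1 over the whole domain.
∫|Ψ|² du = A²·(b).
Setting this equal to 1 gives A² = 1/(b).
With b = 1.61: A² = 0.6211 and A = 0.7881.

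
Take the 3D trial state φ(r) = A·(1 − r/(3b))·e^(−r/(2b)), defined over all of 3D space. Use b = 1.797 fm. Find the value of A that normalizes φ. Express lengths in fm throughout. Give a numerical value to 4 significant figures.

A ≈ 0.1434 fm^(-3/2)

Normalization requires ∫|φ|² 4πr² dr = 1, integrated from 0 to ∞.
In 3D with spherical symmetry the volume element is 4πr² dr.
Using ∫₀^∞ rⁿ e^(−αr) dr = n!/αⁿ⁺¹, the integral (without the A² prefactor) comes out to 8·π·b^3/3.
Setting this equal to 1 gives A² = 1/(8·π·b^3/3).
Substituting b = 1.797 gives A² = 0.020570, so A = 0.14342.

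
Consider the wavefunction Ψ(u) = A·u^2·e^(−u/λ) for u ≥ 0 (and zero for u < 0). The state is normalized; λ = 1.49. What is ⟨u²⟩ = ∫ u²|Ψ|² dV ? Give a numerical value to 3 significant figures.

The expectation value is the |Ψ|²-weighted average of u^2: ∫ u^2|Ψ|² du.
Since the A² factors cancel between numerator and denominator, ⟨u²⟩ = 15·λ^2/2.
With λ = 1.49, ⟨u^2⟩ = 16.65.

⟨u^2⟩ ≈ 16.7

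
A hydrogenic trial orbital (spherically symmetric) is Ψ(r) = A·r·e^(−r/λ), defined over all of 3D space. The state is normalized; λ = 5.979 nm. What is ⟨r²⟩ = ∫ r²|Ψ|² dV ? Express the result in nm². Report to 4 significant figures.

⟨r^2⟩ ≈ 268.1 nm^2

By definition ⟨r²⟩ = ∫ r^2 |Ψ(r)|² 4πr² dr.
The ratio of the moment integral to the normalization integral gives ⟨r²⟩ = 15·λ^2/2.
With λ = 5.979, ⟨r^2⟩ = 268.11.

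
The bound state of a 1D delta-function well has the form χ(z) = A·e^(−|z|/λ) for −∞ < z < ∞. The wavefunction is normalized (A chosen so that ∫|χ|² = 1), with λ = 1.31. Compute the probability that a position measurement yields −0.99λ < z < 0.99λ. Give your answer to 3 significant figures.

P ≈ 0.862

P = ∫_{−0.99λ}^{0.99λ} |χ(z)|² dz.
Since A² = 1/(λ), this is the region integral divided by the full normalization integral.
Both integrals are even about z = 0, so only the z ≥ 0 halves are needed (the factors of 2 cancel). Let u = z/λ; then A² and the length scale cancel, so P = ∫_{0}^{0.99} e^(-2·u) du ÷ ∫_{0}^{∞} e^(-2·u) du.
An antiderivative of e^(-2·u) is -e^(-2·u)/2; evaluating from 0 to 0.99 gives 1/2 - e^(-99/50)/2, while the full integral is 1/2.
The result is P = 0.8619.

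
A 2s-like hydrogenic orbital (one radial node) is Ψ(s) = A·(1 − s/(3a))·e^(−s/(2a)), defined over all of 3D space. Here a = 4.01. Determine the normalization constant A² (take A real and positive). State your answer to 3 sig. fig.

A^2 ≈ 0.00185

Normalization requires ∫|Ψ|² 4πs² ds = 1, integrated from 0 to ∞.
In 3D with spherical symmetry the volume element is 4πs² ds.
Using ∫₀^∞ sⁿ e^(−αs) ds = n!/αⁿ⁺¹, the integral (without the A² prefactor) comes out to 8·π·a^3/3.
Setting this equal to 1 gives A² = 1/(8·π·a^3/3).
Substituting a = 4.01 gives A² = 0.001851, so A = 0.04303.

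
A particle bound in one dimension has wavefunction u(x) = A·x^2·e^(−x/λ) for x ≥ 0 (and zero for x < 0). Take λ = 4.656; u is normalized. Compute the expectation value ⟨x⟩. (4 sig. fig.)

⟨x⟩ ≈ 11.64

⟨x⟩ = ∫ x |u|² dx over the full domain.
Since the A² factors cancel between numerator and denominator, ⟨x⟩ = 5·λ/2.
With λ = 4.656, ⟨x⟩ = 11.640.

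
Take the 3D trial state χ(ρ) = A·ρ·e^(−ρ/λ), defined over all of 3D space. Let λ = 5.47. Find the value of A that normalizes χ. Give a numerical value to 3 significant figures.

Require ∫ |χ|² 4πρ² dρ = 1 over the whole domain.
The angular integral contributes 4π, leaving ∫₀^∞ ρ²|χ|² dρ.
With ∫₀^∞ ρ^4 e^(−αρ) dρ = 4!/α^5, carrying out the integral gives A² · 3·π·λ^5.
So A² = (3·π·λ^5)^(−1).
Substituting λ = 5.47 gives A² = 0.00002167, so A = 0.004655.

A ≈ 0.00465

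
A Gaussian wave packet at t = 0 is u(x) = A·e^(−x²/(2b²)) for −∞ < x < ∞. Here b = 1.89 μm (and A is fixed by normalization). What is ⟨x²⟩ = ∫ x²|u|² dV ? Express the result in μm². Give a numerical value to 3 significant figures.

⟨x^2⟩ ≈ 1.79 μm^2

The expectation value is the |u|²-weighted average of x^2: ∫ x^2|u|² dx.
With ∫_{−∞}^{∞} x^(2m) e^(−αx²) dx = (2m−1)!!·√π / (2^m α^(m+1/2)), evaluating both integrals, ⟨x²⟩ = b^2/2.
Putting b = 1.89 gives 1.786.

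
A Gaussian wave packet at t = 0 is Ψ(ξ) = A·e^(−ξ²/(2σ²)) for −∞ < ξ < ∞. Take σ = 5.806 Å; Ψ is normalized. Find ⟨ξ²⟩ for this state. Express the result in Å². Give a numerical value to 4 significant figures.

⟨ξ^2⟩ ≈ 16.85 Å^2

The expectation value is the |Ψ|²-weighted average of ξ^2: ∫ ξ^2|Ψ|² dξ.
With ∫_{−∞}^{∞} ξ^(2m) e^(−αξ²) dξ = (2m−1)!!·√π / (2^m α^(m+1/2)), the ratio of the moment integral to the normalization integral gives ⟨ξ²⟩ = σ^2/2.
Putting σ = 5.806 gives 16.855.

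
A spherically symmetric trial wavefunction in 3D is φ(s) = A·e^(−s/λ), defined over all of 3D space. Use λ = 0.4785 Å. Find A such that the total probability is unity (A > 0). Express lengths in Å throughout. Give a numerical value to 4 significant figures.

A ≈ 1.705 Å^(-3/2)

Require ∫ |φ|² 4πs² ds = 1 over the whole domain.
∫|φ|² 4πs² ds = A²·(π·λ^3).
So A² = (π·λ^3)^(−1).
Substituting λ = 0.4785 gives A² = 2.9054, so A = 1.7045.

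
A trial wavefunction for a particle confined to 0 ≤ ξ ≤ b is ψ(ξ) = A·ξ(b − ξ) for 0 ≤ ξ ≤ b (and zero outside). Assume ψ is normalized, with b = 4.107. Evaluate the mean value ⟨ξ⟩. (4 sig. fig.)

The expectation value is the |ψ|²-weighted average of ξ: ∫ ξ|ψ|² dξ.
The ratio of the moment integral to the normalization integral gives ⟨ξ⟩ = b/2.
With b = 4.107, ⟨ξ⟩ = 2.0535.

⟨ξ⟩ ≈ 2.054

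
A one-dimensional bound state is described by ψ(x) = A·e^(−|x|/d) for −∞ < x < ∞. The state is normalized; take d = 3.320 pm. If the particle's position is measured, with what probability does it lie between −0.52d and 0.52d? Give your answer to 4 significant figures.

The probability is P = ∫ |ψ|² dx over [−0.52d, 0.52d].
The normalization integral ∫|ψ|²dx over the whole domain equals d·A², and A² cancels in the ratio.
By symmetry take twice the x ≥ 0 contribution in numerator and denominator; the 2's cancel. In terms of u = x/d (A² and the length scale cancel between numerator and denominator), P = [∫_{0}^{0.52} e^(-2·u) du] / [∫_{0}^{∞} e^(-2·u) du].
With ∫ e^(-2·u) du = -e^(-2·u)/2 + C, the region integral is 1/2 - e^(-26/25)/2 and the full one is 1/2.
This works out to P = 0.64655.

P ≈ 0.6465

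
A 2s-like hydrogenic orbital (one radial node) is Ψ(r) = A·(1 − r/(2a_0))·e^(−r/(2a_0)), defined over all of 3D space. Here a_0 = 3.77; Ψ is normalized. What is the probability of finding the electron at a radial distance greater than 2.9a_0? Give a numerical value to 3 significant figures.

P ≈ 0.932

With dV = 4πr²dr, the probability is ∫|Ψ|² dV over r > 2.9a_0.
A² is fixed by ∫₀^∞ 4πr²|Ψ|² dr = 1, i.e. A² = (8·π·a_0^3)^(−1).
Substituting u = r/a_0, A², 4π and the length scale all cancel in the ratio: P = ∫_{2.9}^{∞} u^2·(1 - u/2)^2·e^(-u) du / ∫_{0}^{∞} u^2·(1 - u/2)^2·e^(-u) du.
Using ∫ u^2·(1 - u/2)^2·e^(-u) du = -(u^4/4 + u^2 + 2·u + 2)·e^(-u), the numerator is ≈ 1.8648 and the denominator is 2.
This evaluates to P = 0.9324.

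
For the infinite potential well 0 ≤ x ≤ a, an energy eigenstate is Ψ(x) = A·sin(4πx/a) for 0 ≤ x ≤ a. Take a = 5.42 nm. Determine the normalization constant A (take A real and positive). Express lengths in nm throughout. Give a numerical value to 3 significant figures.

A ≈ 0.607 nm^(-1/2)

Normalization requires ∫|Ψ|² dx = 1, integrated from 0 to a.
With Ψ = A·sin(4πx/a), the integral evaluates to A²·[a/2].
Hence A² = 1/[a/2].
With a = 5.42: A² = 0.3690 and A = 0.6075.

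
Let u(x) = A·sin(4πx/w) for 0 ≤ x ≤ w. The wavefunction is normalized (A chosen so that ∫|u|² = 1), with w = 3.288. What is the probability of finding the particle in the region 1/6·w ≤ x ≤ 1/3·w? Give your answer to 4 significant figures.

The probability is P = ∫ |u|² dx over [1/6·w, 1/3·w].
Since A² = 1/(w/2), this is the region integral divided by the full normalization integral.
Let t = x/w; then A² and the length scale cancel, so P = ∫_{1/6}^{1/3} sin(4·π·t)^2 dt ÷ ∫_{0}^{1} sin(4·π·t)^2 dt.
With ∫ sin(4·π·t)^2 dt = t/2 - sin(4·π·t)·cos(4·π·t)/(8·π) + C, the region integral is -√(3)/(16·π) + 1/12 and the full one is 1/2.
This works out to P = (-√(3)/8 + π/6)/π.

P ≈ 0.09775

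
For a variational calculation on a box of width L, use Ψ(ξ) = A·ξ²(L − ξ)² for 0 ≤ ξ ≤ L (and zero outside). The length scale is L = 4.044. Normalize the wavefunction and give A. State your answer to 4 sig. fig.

A ≈ 0.04667

The normalization condition is ∫|Ψ|² dξ = 1 from 0 to L.
Expanding the polynomial and integrating term by term, carrying out the integral gives A² · L^9/630.
Hence A² = 1/[L^9/630].
Plugging in L = 4.044 yields A = 0.046668.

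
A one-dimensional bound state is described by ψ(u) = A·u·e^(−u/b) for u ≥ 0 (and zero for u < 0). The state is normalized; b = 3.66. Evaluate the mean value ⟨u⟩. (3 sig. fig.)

⟨u⟩ = ∫ u |ψ|² du over the full domain.
Recall ∫₀^∞ u^m e^(−u/β) du = m!·β^(m+1), evaluating both integrals, ⟨u⟩ = 3·b/2.
Putting b = 3.66 gives 5.490.

⟨u⟩ ≈ 5.49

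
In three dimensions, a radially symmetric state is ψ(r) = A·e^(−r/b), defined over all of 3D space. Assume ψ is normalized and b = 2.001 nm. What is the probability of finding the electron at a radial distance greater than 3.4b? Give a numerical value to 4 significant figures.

P = ∫ |ψ|² 4πr² dr over r > 3.4b.
The full normalization integral is A²·[π·b^3] = 1, fixing A².
Let u = r/b; then A², 4π and the length scale all cancel, so P = ∫_{3.4}^{∞} u^2·e^(-2·u) du ÷ ∫_{0}^{∞} u^2·e^(-2·u) du.
Using ∫ u^2·e^(-2·u) du = -(2·u^2 + 2·u + 1)·e^(-2·u)/4, the numerator is 773·e^(-34/5)/100 and the denominator is 1/4.
Taking the ratio yields P = 0.034438.

P ≈ 0.03444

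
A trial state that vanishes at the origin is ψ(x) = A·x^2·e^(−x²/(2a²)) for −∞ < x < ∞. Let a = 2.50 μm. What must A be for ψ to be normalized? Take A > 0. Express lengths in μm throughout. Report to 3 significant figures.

Normalization requires ∫|ψ|² dx = 1, integrated from −∞ to ∞.
∫|ψ|² dx = A²·(3·√(π)·a^5/4).
Setting this equal to 1 gives A² = 1/(3·√(π)·a^5/4).
Plugging in a = 2.50 yields A = 0.08777.

A ≈ 0.0878 μm^(-5/2)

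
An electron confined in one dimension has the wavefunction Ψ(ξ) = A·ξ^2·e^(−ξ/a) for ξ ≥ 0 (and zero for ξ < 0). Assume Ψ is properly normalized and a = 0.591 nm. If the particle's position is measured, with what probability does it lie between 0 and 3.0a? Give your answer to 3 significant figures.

The probability is P = ∫ |Ψ|² dξ over [0, 3.0a].
With A² fixed by ∫|Ψ|² = 1, i.e. A² = (3·a^5/4)^(−1), substitute and integrate.
Let u = ξ/a; then A² and the length scale cancel, so P = ∫_{0}^{3.0} u^4·e^(-2·u) du ÷ ∫_{0}^{∞} u^4·e^(-2·u) du.
Using ∫ u^4·e^(-2·u) du = -(u^4/2 + u^3 + 3·u^2/2 + 3·u/2 + 3/4)·e^(-2·u), the numerator is 3/4 - 345·e^(-6)/4 and the denominator is 3/4.
The result is P = 0.7149.

P ≈ 0.715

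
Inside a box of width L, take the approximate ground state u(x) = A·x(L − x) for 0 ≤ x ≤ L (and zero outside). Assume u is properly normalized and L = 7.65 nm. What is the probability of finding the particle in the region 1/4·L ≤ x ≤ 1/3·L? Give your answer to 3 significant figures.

P ≈ 0.106

|u|² is the probability density, so P = ∫_{1/4·L}^{1/3·L} |u|² dx.
Since A² = 1/(L^5/30), this is the region integral divided by the full normalization integral.
Substituting t = x/L, A² and the length scale cancel in the ratio: P = ∫_{1/4}^{1/3} t^2·(1 - t)^2 dt / ∫_{0}^{1} t^2·(1 - t)^2 dt.
Using ∫ t^2·(1 - t)^2 dt = t^3·(6·t^2 - 15·t + 10)/30, the numerator is ≈ 0.0035454 and the denominator is 1/30.
Taking the ratio, P = 0.1064.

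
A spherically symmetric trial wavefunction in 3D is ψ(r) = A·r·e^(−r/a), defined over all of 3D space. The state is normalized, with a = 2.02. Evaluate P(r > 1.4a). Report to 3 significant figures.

P = ∫ |ψ|² 4πr² dr over r > 1.4a.
The full normalization integral is A²·[3·π·a^5] = 1, fixing A².
In terms of u = r/a (A², 4π and the length scale all cancel between numerator and denominator), P = [∫_{1.4}^{∞} u^4·e^(-2·u) du] / [∫_{0}^{∞} u^4·e^(-2·u) du].
With ∫ u^4·e^(-2·u) du = -(u^4/2 + u^3 + 3·u^2/2 + 3·u/2 + 3/4)·e^(-2·u) + C, the region integral is ≈ 0.63576 and the full one is 3/4.
The region integral divided by the full integral gives P = 0.8477.

P ≈ 0.848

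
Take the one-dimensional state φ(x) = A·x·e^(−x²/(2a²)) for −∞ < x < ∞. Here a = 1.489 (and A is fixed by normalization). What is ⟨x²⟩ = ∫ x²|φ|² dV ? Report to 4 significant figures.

⟨x^2⟩ ≈ 3.326

The expectation value is the |φ|²-weighted average of x^2: ∫ x^2|φ|² dx.
Using the Gaussian integral ∫_{−∞}^{∞} e^(−αx²) dx = √(π/α), since the A² factors cancel between numerator and denominator, ⟨x²⟩ = 3·a^2/2.
With a = 1.489, ⟨x^2⟩ = 3.3257.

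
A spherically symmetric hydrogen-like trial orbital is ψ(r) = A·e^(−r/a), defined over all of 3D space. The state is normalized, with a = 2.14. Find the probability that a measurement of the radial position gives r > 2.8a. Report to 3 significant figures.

With dV = 4πr²dr, the probability is ∫|ψ|² dV over r > 2.8a.
Normalization gives A² = 1/(π·a^3).
Substituting u = r/a, A², 4π and the length scale all cancel in the ratio: P = ∫_{2.8}^{∞} u^2·e^(-2·u) du / ∫_{0}^{∞} u^2·e^(-2·u) du.
Using ∫ u^2·e^(-2·u) du = -(2·u^2 + 2·u + 1)·e^(-2·u)/4, the numerator is 557·e^(-28/5)/100 and the denominator is 1/4.
This evaluates to P = 0.08239.

P ≈ 0.0824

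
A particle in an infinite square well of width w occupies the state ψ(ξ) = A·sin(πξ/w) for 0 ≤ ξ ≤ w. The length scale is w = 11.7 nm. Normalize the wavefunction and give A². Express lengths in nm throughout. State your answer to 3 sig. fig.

We need A² ∫|f|² dξ = 1, taking the integral from 0 to w.
With ψ = A·sin(πξ/w), the integral evaluates to A²·[w/2].
With w = 11.7: A² = 0.1709 and A = 0.4134.

A^2 ≈ 0.171 nm^(-1)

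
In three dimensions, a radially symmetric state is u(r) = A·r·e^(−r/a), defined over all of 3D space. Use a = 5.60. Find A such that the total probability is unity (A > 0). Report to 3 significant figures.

The normalization condition is ∫|u|² 4πr² dr = 1 from 0 to ∞.
In 3D with spherical symmetry the volume element is 4πr² dr.
The integral (without the A² prefactor) comes out to 3·π·a^5.
Substituting a = 5.60 gives A² = 0.00001927, so A = 0.004389.

A ≈ 0.00439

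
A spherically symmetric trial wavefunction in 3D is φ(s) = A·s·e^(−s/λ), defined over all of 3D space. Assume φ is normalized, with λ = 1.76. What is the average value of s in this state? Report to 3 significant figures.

⟨s⟩ = ∫ s |φ|² 4πs² ds over the full domain.
Recall ∫₀^∞ s^m e^(−s/β) ds = m!·β^(m+1), evaluating both integrals, ⟨s⟩ = 5·λ/2.
With λ = 1.76, ⟨s⟩ = 4.400.

⟨s⟩ ≈ 4.40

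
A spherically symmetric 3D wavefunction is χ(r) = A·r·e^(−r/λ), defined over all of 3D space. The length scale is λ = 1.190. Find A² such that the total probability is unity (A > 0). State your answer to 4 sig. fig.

A^2 ≈ 0.04446

Normalization requires ∫|χ|² 4πr² dr = 1, integrated from 0 to ∞.
In 3D with spherical symmetry the volume element is 4πr² dr.
With ∫₀^∞ r^4 e^(−αr) dr = 4!/α^5, with χ = A·r·e^(−r/λ), the integral evaluates to A²·[3·π·λ^5].
Setting this equal to 1 gives A² = 1/(3·π·λ^5).
Plugging in λ = 1.190 yields A = 0.21086.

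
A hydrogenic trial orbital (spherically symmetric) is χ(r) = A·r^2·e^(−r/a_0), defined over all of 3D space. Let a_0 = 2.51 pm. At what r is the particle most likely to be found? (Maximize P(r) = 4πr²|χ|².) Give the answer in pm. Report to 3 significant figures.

r ≈ 7.53 pm

Differentiate P(r) = 4πr²|χ|² with respect to r and set to zero.
This gives r = 3·a_0.
With a_0 = 2.51, the most probable radial distance is 7.530 pm.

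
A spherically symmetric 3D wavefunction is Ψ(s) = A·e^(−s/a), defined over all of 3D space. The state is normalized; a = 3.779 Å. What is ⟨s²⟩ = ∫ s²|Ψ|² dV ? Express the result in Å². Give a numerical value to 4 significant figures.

By definition ⟨s²⟩ = ∫ s^2 |Ψ(s)|² 4πs² ds.
Since the A² factors cancel between numerator and denominator, ⟨s²⟩ = 3·a^2.
With a = 3.779, ⟨s^2⟩ = 42.843.

⟨s^2⟩ ≈ 42.84 Å^2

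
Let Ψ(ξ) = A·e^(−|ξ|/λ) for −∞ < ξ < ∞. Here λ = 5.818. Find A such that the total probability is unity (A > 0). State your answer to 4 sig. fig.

Normalization requires ∫|Ψ|² dξ = 1, integrated from −∞ to ∞.
The integral (without the A² prefactor) comes out to λ.
Setting this equal to 1 gives A² = 1/(λ).
With λ = 5.818: A² = 0.17188 and A = 0.41458.

A ≈ 0.4146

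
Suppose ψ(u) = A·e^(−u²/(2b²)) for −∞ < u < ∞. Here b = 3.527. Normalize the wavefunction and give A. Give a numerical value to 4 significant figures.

Require ∫ |ψ|² du = 1 over the whole domain.
Using the Gaussian integral ∫_{−∞}^{∞} e^(−αu²) du = √(π/α), with ψ = A·e^(−u²/(2b²)), the integral evaluates to A²·[√(π)·b].
Plugging in b = 3.527 yields A = 0.39995.

A ≈ 0.4000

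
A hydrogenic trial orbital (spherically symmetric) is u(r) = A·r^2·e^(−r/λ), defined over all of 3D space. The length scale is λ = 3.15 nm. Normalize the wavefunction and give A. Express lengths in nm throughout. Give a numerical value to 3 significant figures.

A ≈ 0.00214 nm^(-7/2)

We need A² ∫|f|² 4πr² dr = 1, taking the integral from 0 to ∞.
The angular integral contributes 4π, leaving ∫₀^∞ r²|u|² dr.
With ∫₀^∞ r^6 e^(−αr) dr = 6!/α^7, ∫|u|² 4πr² dr = A²·(45·π·λ^7/2).
So A² = (45·π·λ^7/2)^(−1).
With λ = 3.15: A² = 0.000004597 and A = 0.002144.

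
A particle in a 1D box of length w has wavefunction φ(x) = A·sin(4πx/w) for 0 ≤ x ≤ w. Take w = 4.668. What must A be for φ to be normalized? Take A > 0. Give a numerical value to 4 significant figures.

A ≈ 0.6546

Normalization requires ∫|φ|² dx = 1, integrated from 0 to w.
Carrying out the integral gives A² · w/2.
Hence A² = 1/[w/2].
Substituting w = 4.668 gives A² = 0.42845, so A = 0.65456.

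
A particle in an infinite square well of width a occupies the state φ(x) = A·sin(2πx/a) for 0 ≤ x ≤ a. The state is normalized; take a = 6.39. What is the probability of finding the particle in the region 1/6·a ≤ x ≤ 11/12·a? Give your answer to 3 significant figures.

P ≈ 0.888

P = ∫_{1/6·a}^{11/12·a} |φ(x)|² dx.
The normalization integral ∫|φ|²dx over the whole domain equals a/2·A², and A² cancels in the ratio.
Let u = x/a; then A² and the length scale cancel, so P = ∫_{1/6}^{11/12} sin(2·π·u)^2 du ÷ ∫_{0}^{1} sin(2·π·u)^2 du.
An antiderivative of sin(2·π·u)^2 is u/2 - sin(4·π·u)/(8·π); evaluating from 1/6 to 11/12 gives √(3)/(8·π) + 3/8, while the full integral is 1/2.
Evaluating gives P = (√(3) + 3·π)/(4·π).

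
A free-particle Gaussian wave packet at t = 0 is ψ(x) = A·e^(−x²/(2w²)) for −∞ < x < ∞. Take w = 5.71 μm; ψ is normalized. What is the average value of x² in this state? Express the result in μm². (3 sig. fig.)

⟨x²⟩ = ∫ x^2 |ψ|² dx over the full domain.
The ratio of the moment integral to the normalization integral gives ⟨x²⟩ = w^2/2.
Putting w = 5.71 gives 16.30.

⟨x^2⟩ ≈ 16.3 μm^2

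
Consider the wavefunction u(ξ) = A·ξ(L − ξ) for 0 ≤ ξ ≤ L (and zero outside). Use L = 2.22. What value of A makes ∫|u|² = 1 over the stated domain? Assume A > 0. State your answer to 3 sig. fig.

We need A² ∫|f|² dξ = 1, taking the integral from 0 to L.
The integral (without the A² prefactor) comes out to L^5/30.
So A² = (L^5/30)^(−1).
Plugging in L = 2.22 yields A = 0.7459.

A ≈ 0.746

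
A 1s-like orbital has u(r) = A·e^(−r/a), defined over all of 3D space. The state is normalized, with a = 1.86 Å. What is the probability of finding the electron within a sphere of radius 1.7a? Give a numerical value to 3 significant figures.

P ≈ 0.660

With dV = 4πr²dr, the probability is ∫|u|² dV over r ≤ 1.7a.
The full normalization integral is A²·[π·a^3] = 1, fixing A².
Substituting t = r/a, A², 4π and the length scale all cancel in the ratio: P = ∫_{0}^{1.7} t^2·e^(-2·t) dt / ∫_{0}^{∞} t^2·e^(-2·t) dt.
Using ∫ t^2·e^(-2·t) dt = -(2·t^2 + 2·t + 1)·e^(-2·t)/4, the numerator is 1/4 - 509·e^(-17/5)/200 and the denominator is 1/4.
The region integral divided by the full integral gives P = 0.6603.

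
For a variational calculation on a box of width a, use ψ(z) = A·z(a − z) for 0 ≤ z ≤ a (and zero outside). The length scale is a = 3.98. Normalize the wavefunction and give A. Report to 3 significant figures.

A ≈ 0.173

We need A² ∫|f|² dz = 1, taking the integral from 0 to a.
Expanding the polynomial and integrating term by term, carrying out the integral gives A² · a^5/30.
Substituting a = 3.98 gives A² = 0.03004, so A = 0.1733.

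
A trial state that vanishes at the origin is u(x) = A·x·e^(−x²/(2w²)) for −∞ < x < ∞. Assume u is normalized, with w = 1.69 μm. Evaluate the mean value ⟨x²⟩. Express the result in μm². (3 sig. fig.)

⟨x^2⟩ ≈ 4.28 μm^2

The expectation value is the |u|²-weighted average of x^2: ∫ x^2|u|² dx.
With ∫_{−∞}^{∞} x^(2m) e^(−αx²) dx = (2m−1)!!·√π / (2^m α^(m+1/2)), the ratio of the moment integral to the normalization integral gives ⟨x²⟩ = 3·w^2/2.
Putting w = 1.69 gives 4.284.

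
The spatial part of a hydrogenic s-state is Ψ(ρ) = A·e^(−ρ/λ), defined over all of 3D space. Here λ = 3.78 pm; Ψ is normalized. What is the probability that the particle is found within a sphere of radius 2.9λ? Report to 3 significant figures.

P ≈ 0.928

With dV = 4πρ²dρ, the probability is ∫|Ψ|² dV over ρ ≤ 2.9λ.
Normalization gives A² = 1/(π·λ^3).
Let u = ρ/λ; then A², 4π and the length scale all cancel, so P = ∫_{0}^{2.9} u^2·e^(-2·u) du ÷ ∫_{0}^{∞} u^2·e^(-2·u) du.
An antiderivative of u^2·e^(-2·u) is -(2·u^2 + 2·u + 1)·e^(-2·u)/4; evaluating from 0 to 2.9 gives 1/4 - 1181·e^(-29/5)/200, while the full integral is 1/4.
This evaluates to P = 0.9285.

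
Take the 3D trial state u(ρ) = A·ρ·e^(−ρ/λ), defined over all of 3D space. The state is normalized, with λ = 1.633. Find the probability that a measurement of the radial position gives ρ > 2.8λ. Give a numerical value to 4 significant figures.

P = ∫ |u|² 4πρ² dρ over ρ > 2.8λ.
Normalization gives A² = 1/(3·π·λ^5).
In terms of t = ρ/λ (A², 4π and the length scale all cancel between numerator and denominator), P = [∫_{2.8}^{∞} t^4·e^(-2·t) dt] / [∫_{0}^{∞} t^4·e^(-2·t) dt].
An antiderivative of t^4·e^(-2·t) is -(t^4/2 + t^3 + 3·t^2/2 + 3·t/2 + 3/4)·e^(-2·t); evaluating from 2.8 to ∞ gives ≈ 0.256613, while the full integral is 3/4.
Taking the ratio yields P = 0.34215.

P ≈ 0.3422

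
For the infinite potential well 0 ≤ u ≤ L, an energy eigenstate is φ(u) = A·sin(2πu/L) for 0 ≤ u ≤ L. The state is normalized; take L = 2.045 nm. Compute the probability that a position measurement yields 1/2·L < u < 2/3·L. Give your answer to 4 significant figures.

P ≈ 0.09775

|φ|² is the probability density, so P = ∫_{1/2·L}^{2/3·L} |φ|² du.
Since A² = 1/(L/2), this is the region integral divided by the full normalization integral.
Substituting t = u/L, A² and the length scale cancel in the ratio: P = ∫_{1/2}^{2/3} sin(2·π·t)^2 dt / ∫_{0}^{1} sin(2·π·t)^2 dt.
With ∫ sin(2·π·t)^2 dt = t/2 - sin(4·π·t)/(8·π) + C, the region integral is -√(3)/(16·π) + 1/12 and the full one is 1/2.
Taking the ratio, P = (-√(3)/8 + π/6)/π.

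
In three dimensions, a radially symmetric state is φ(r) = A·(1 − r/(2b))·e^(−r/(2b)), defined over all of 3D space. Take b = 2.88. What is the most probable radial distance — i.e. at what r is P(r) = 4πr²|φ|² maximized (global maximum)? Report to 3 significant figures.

The maximum of P(r) = 4πr²|φ|² occurs where its derivative vanishes.
This gives r = b·(√(5) + 3).
With b = 2.88, the most probable radial distance is 15.08.

r ≈ 15.1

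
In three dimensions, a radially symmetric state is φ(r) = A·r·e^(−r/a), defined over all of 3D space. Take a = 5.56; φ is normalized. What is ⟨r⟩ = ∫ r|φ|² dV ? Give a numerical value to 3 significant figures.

By definition ⟨r⟩ = ∫ r |φ(r)|² 4πr² dr.
With ∫₀^∞ r^5 e^(−αr) dr = 5!/α^6, the ratio of the moment integral to the normalization integral gives ⟨r⟩ = 5·a/2.
Putting a = 5.56 gives 13.90.

⟨r⟩ ≈ 13.9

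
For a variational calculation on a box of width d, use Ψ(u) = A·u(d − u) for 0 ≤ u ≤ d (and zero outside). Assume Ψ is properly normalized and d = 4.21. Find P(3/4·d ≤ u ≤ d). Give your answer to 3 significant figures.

P ≈ 0.104

P = ∫_{3/4·d}^{d} |Ψ(u)|² du.
Since A² = 1/(d^5/30), this is the region integral divided by the full normalization integral.
Let t = u/d; then A² and the length scale cancel, so P = ∫_{3/4}^{1} t^2·(1 - t)^2 dt ÷ ∫_{0}^{1} t^2·(1 - t)^2 dt.
Using ∫ t^2·(1 - t)^2 dt = t^3·(6·t^2 - 15·t + 10)/30, the numerator is ≈ 0.0034505 and the denominator is 1/30.
Evaluating gives P = 53/512.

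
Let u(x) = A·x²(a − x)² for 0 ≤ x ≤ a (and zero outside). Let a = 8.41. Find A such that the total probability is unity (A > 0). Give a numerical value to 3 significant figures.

We need A² ∫|f|² dx = 1, taking the integral from 0 to a.
Expanding the polynomial and integrating term by term, carrying out the integral gives A² · a^9/630.
Hence A² = 1/[a^9/630].
With a = 8.41: A² = 0.000002993 and A = 0.001730.

A ≈ 0.00173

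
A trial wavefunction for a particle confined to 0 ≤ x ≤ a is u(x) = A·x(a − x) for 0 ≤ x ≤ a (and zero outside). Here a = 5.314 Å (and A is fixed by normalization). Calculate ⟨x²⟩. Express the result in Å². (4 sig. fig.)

The expectation value is the |u|²-weighted average of x^2: ∫ x^2|u|² dx.
Since the A² factors cancel between numerator and denominator, ⟨x²⟩ = 2·a^2/7.
With a = 5.314, ⟨x^2⟩ = 8.0682.

⟨x^2⟩ ≈ 8.068 Å^2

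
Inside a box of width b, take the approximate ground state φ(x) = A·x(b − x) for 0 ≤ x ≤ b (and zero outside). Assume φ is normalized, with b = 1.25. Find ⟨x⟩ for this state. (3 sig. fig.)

The expectation value is the |φ|²-weighted average of x: ∫ x|φ|² dx.
Expanding the polynomial and integrating term by term, the ratio of the moment integral to the normalization integral gives ⟨x⟩ = b/2.
Putting b = 1.25 gives 0.6250.

⟨x⟩ ≈ 0.625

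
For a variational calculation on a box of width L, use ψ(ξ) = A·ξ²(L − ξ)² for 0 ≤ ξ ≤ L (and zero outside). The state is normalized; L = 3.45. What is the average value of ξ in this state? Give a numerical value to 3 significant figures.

⟨ξ⟩ ≈ 1.73

By definition ⟨ξ⟩ = ∫ ξ |ψ(ξ)|² dξ.
Expanding the polynomial and integrating term by term, the ratio of the moment integral to the normalization integral gives ⟨ξ⟩ = L/2.
With L = 3.45, ⟨ξ⟩ = 1.725.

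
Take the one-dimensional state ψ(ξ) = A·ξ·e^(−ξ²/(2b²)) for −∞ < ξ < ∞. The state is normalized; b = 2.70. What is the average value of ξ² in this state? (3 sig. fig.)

The expectation value is the |ψ|²-weighted average of ξ^2: ∫ ξ^2|ψ|² dξ.
Evaluating both integrals, ⟨ξ²⟩ = 3·b^2/2.
Putting b = 2.70 gives 10.94.

⟨ξ^2⟩ ≈ 10.9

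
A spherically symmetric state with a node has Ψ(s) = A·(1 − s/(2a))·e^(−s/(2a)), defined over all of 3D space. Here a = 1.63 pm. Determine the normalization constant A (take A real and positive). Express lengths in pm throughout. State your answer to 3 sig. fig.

A ≈ 0.0959 pm^(-3/2)

Require ∫ |Ψ|² 4πs² ds = 1 over the whole domain.
(Spherical symmetry: dV = 4πs² ds.)
The integral (without the A² prefactor) comes out to 8·π·a^3.
Plugging in a = 1.63 yields A = 0.09585.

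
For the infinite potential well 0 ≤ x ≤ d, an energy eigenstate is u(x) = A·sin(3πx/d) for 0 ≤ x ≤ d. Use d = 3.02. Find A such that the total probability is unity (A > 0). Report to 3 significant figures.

The normalization condition is ∫|u|² dx = 1 from 0 to d.
With u = A·sin(3πx/d), the integral evaluates to A²·[d/2].
Setting this equal to 1 gives A² = 1/(d/2).
With d = 3.02: A² = 0.6623 and A = 0.8138.

A ≈ 0.814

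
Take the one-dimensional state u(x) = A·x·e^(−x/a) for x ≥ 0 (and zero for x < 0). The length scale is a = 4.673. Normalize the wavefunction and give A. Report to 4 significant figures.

A ≈ 0.1980

The normalization condition is ∫|u|² dx = 1 from 0 to ∞.
Using ∫₀^∞ xⁿ e^(−αx) dx = n!/αⁿ⁺¹, ∫|u|² dx = A²·(a^3/4).
So A² = (a^3/4)^(−1).
With a = 4.673: A² = 0.039199 and A = 0.19799.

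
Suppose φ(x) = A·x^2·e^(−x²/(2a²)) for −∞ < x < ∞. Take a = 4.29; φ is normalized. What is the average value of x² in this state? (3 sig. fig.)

⟨x^2⟩ ≈ 46.0

By definition ⟨x²⟩ = ∫ x^2 |φ(x)|² dx.
The ratio of the moment integral to the normalization integral gives ⟨x²⟩ = 5·a^2/2.
Putting a = 4.29 gives 46.01.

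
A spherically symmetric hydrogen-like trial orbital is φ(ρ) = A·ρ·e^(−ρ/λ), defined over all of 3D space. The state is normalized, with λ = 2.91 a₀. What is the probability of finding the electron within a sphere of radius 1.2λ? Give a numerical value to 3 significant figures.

P ≈ 0.0959

Integrate the radial probability density 4πρ²|φ|² over ρ ≤ 1.2λ.
Normalization gives A² = 1/(3·π·λ^5).
Let u = ρ/λ; then A², 4π and the length scale all cancel, so P = ∫_{0}^{1.2} u^4·e^(-2·u) du ÷ ∫_{0}^{∞} u^4·e^(-2·u) du.
Using ∫ u^4·e^(-2·u) du = -(u^4/2 + u^3 + 3·u^2/2 + 3·u/2 + 3/4)·e^(-2·u), the numerator is ≈ 0.071901 and the denominator is 3/4.
This evaluates to P = 0.09587.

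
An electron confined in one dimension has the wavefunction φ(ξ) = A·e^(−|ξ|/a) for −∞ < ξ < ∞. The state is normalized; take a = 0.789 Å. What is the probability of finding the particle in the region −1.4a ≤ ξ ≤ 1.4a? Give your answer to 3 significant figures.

P ≈ 0.939

P = ∫_{−1.4a}^{1.4a} |φ(ξ)|² dξ.
Since A² = 1/(a), this is the region integral divided by the full normalization integral.
By symmetry take twice the ξ ≥ 0 contribution in numerator and denominator; the 2's cancel. Let u = ξ/a; then A² and the length scale cancel, so P = ∫_{0}^{1.4} e^(-2·u) du ÷ ∫_{0}^{∞} e^(-2·u) du.
Using ∫ e^(-2·u) du = -e^(-2·u)/2, the numerator is 1/2 - e^(-14/5)/2 and the denominator is 1/2.
This works out to P = 0.9392.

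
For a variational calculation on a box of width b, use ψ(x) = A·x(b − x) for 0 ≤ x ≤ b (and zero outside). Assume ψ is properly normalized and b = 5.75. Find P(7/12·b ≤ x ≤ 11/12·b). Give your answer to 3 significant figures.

|ψ|² is the probability density, so P = ∫_{7/12·b}^{11/12·b} |ψ|² dx.
Since A² = 1/(b^5/30), this is the region integral divided by the full normalization integral.
Substituting u = x/b, A² and the length scale cancel in the ratio: P = ∫_{7/12}^{11/12} u^2·(1 - u)^2 du / ∫_{0}^{1} u^2·(1 - u)^2 du.
An antiderivative of u^2·(1 - u)^2 is u^3·(6·u^2 - 15·u + 10)/30; evaluating from 7/12 to 11/12 gives ≈ 0.011384, while the full integral is 1/30.
The result is P = 0.3415.

P ≈ 0.342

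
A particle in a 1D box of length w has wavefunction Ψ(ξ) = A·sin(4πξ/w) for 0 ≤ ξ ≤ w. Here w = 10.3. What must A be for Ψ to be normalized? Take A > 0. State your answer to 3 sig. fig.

A ≈ 0.441

The normalization condition is ∫|Ψ|² dξ = 1 from 0 to w.
Carrying out the integral gives A² · w/2.
Hence A² = 1/[w/2].
Substituting w = 10.3 gives A² = 0.1942, so A = 0.4407.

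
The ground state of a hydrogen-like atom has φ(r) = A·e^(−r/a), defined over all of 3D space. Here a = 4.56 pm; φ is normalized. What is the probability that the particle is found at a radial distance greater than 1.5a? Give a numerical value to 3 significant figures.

P = ∫ |φ|² 4πr² dr over r > 1.5a.
A² is fixed by ∫₀^∞ 4πr²|φ|² dr = 1, i.e. A² = (π·a^3)^(−1).
Let u = r/a; then A², 4π and the length scale all cancel, so P = ∫_{1.5}^{∞} u^2·e^(-2·u) du ÷ ∫_{0}^{∞} u^2·e^(-2·u) du.
Using ∫ u^2·e^(-2·u) du = -(2·u^2 + 2·u + 1)·e^(-2·u)/4, the numerator is 17·e^(-3)/8 and the denominator is 1/4.
Taking the ratio yields P = 0.4232.

P ≈ 0.423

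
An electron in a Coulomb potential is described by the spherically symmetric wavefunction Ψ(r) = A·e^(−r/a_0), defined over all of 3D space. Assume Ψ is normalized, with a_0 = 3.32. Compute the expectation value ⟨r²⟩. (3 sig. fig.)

⟨r^2⟩ ≈ 33.1

⟨r²⟩ = ∫ r^2 |Ψ|² 4πr² dr over the full domain.
Since the A² factors cancel between numerator and denominator, ⟨r²⟩ = 3·a_0^2.
Putting a_0 = 3.32 gives 33.07.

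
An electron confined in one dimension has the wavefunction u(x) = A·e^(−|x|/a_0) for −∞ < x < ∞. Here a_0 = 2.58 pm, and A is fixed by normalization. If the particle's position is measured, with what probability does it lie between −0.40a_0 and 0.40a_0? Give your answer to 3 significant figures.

The probability is P = ∫ |u|² dx over [−0.40a_0, 0.40a_0].
Since A² = 1/(a_0), this is the region integral divided by the full normalization integral.
Both integrals are even about x = 0, so only the x ≥ 0 halves are needed (the factors of 2 cancel). Substituting t = x/a_0, A² and the length scale cancel in the ratio: P = ∫_{0}^{0.40} e^(-2·t) dt / ∫_{0}^{∞} e^(-2·t) dt.
Using ∫ e^(-2·t) dt = -e^(-2·t)/2, the numerator is 1/2 - e^(-4/5)/2 and the denominator is 1/2.
This works out to P = 0.5507.

P ≈ 0.551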